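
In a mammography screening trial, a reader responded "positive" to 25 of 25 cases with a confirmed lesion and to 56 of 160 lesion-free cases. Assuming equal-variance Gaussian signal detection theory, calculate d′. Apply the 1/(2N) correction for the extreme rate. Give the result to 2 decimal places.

d′ = 2.44

The hit rate is 25/25 = 1, so apply the 1/(2N) correction: H → 1 − 1/(2·25) = 0.98000.
z(H) = z(0.98000) = 2.054
z(FA) = z(0.35000) = -0.385
d' = 2.054 − (-0.385) = 2.439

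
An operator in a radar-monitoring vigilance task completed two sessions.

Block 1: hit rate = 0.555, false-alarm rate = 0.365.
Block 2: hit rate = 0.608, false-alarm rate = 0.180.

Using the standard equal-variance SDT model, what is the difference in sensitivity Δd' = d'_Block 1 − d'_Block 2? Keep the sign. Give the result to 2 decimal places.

Block 1: z(0.555) = 0.138, z(0.365) = -0.345, d' = 0.483
Block 2: z(0.608) = 0.274, z(0.180) = -0.915, d' = 1.189
Δd' = d'_Block 1 − d'_Block 2 = 0.483 − 1.189 = -0.706
Block 2 has the higher sensitivity.

Δd' = -0.71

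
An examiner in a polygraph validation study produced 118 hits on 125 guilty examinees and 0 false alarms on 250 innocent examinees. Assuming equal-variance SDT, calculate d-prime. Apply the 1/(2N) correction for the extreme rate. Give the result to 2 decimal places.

The false-alarm rate is 0/250 = 0, so apply the 1/(2N) correction: FA → 1/(2·250) = 0.00200.
z(H) = z(0.94400) = 1.589
z(FA) = z(0.00200) = -2.878
d' = 1.589 − (-2.878) = 4.467

d-prime = 4.47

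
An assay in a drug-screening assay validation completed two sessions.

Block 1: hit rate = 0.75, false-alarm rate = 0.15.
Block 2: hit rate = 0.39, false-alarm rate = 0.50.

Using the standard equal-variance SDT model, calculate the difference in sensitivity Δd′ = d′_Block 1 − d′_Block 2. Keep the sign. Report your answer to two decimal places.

Block 1: z(0.75) = 0.674, z(0.15) = -1.036, d' = 1.710
Block 2: z(0.39) = -0.279, z(0.50) = 0.000, d' = -0.279
Δd' = d'_Block 1 − d'_Block 2 = 1.710 − (-0.279) = 1.989
Block 1 has the higher sensitivity.

Δd′ = 1.99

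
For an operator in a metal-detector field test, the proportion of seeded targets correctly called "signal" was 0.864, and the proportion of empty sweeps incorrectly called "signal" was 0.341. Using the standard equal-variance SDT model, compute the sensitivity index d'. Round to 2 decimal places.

d' = 1.51

z(H) = 1.0985
z(FA) = -0.4097
d' = z(H) − z(FA) = 1.0985 − (-0.4097) = 1.5082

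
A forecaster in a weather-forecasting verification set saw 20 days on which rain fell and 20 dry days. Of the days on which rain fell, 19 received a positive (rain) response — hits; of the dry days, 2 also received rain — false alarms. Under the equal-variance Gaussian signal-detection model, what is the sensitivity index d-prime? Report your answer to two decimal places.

d-prime = 2.93

H = 19/20 = 0.9500
FA = 2/20 = 0.1000
Φ⁻¹(H) = 1.6449
Φ⁻¹(FA) = -1.2816
d' = z(H) − z(FA) = 1.6449 − (-1.2816) = 2.9265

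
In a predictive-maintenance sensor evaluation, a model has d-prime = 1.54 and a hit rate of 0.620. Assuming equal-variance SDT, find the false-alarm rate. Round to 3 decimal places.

false-alarm rate = 0.109

z(hit rate) = z(0.620) = 0.3055
z(FA) = z(H) − d' = 0.3055 − 1.54 = -1.2345
false-alarm rate = Φ(-1.2345) = 0.1085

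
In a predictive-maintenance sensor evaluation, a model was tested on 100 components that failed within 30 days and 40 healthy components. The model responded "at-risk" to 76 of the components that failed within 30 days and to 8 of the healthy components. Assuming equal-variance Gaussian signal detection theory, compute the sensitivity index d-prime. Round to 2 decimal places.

H = 76/100 = 0.7600
FA = 8/40 = 0.2000
Φ⁻¹(H) = Φ⁻¹(0.7600) = 0.706
Φ⁻¹(FA) = Φ⁻¹(0.2000) = -0.842
d' = z(H) − z(FA) = 0.706 − (-0.842) = 1.548

d-prime = 1.55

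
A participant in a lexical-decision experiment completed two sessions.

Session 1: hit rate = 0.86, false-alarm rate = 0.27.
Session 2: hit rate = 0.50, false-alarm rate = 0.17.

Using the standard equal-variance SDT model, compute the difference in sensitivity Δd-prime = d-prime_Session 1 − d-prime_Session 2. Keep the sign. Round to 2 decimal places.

Session 1: z(0.86) = 1.080, z(0.27) = -0.613, d' = 1.693
Session 2: z(0.50) = 0.000, z(0.17) = -0.954, d' = 0.954
Δd' = d'_Session 1 − d'_Session 2 = 1.693 − 0.954 = 0.739
Session 1 has the higher sensitivity.

Δd-prime = 0.74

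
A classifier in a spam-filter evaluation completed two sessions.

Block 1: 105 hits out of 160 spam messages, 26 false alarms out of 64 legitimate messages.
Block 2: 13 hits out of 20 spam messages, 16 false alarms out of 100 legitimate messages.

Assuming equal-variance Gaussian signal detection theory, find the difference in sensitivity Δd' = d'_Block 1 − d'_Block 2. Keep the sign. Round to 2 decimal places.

Δd' = -0.74

Block 1: z(0.6562) = 0.402, z(0.4062) = -0.237, d' = 0.639
Block 2: z(0.6500) = 0.385, z(0.1600) = -0.994, d' = 1.379
Δd' = d'_Block 1 − d'_Block 2 = 0.639 − 1.379 = -0.740
Block 2 has the higher sensitivity.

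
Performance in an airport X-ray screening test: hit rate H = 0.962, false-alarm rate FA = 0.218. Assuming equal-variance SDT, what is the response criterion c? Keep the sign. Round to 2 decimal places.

c = -0.50

z(H) = z(0.962) = 1.7744
z(FA) = z(0.218) = -0.7790
c = −½·[z(H) + z(FA)] = −0.5 × (1.7744 + (-0.7790)) = -0.4977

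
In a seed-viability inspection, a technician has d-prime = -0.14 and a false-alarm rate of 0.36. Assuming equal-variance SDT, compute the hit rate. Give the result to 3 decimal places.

hit rate = 0.309

z(false-alarm rate) = z(0.36) = -0.3585
z(H) = z(FA) + d' = -0.3585 + (-0.14) = -0.4985
hit rate = Φ(-0.4985) = 0.3091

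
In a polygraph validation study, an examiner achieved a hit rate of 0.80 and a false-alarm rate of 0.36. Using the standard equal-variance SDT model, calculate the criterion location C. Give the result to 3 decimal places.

C = -0.242

z(H) = z(0.80) = 0.8416
z(FA) = z(0.36) = -0.3585
c = −½·[z(H) + z(FA)] = −0.5 × (0.8416 + (-0.3585)) = -0.24155
c < 0: the examiner has a liberal response bias.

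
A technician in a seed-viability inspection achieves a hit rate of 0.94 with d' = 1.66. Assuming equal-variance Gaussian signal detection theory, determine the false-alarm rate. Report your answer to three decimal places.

false-alarm rate = 0.458

z(hit rate) = z(0.94) = 1.5548
z(FA) = z(H) − d' = 1.5548 − 1.66 = -0.1052
false-alarm rate = Φ(-0.1052) = 0.4581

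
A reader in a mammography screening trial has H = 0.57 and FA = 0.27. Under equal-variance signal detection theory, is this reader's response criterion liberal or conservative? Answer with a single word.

z(H) = 0.176, z(FA) = -0.613
c = −½·(z(H) + z(FA)) = 0.2185
c > 0 → conservative criterion (biased toward responding “no”).

conservative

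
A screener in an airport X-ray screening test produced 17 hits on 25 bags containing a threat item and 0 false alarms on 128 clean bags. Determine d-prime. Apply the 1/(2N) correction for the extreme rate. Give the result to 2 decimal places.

d-prime = 3.13

The false-alarm rate is 0/128 = 0, so apply the 1/(2N) correction: FA → 1/(2·128) = 0.00391.
z(H) = z(0.68000) = 0.468
z(FA) = z(0.00391) = -2.660
d' = 0.468 − (-2.660) = 3.128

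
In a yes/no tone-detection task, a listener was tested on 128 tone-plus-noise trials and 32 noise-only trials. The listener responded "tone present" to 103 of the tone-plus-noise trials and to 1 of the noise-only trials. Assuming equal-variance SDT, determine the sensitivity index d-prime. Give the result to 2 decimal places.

d-prime = 2.72

H = 103/128 = 0.8047
FA = 1/32 = 0.0312
Φ⁻¹(H) = Φ⁻¹(0.8047) = 0.859
Φ⁻¹(FA) = Φ⁻¹(0.0312) = -1.863
d' = z(H) − z(FA) = 0.859 − (-1.863) = 2.722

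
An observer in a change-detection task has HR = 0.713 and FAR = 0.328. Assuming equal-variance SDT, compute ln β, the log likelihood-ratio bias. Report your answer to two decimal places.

Φ⁻¹(0.713) = 0.562, Φ⁻¹(0.328) = -0.445
ln β = −½·[z(H)² − z(FA)²] = −0.5 × (0.316 − 0.198) = -0.059

ln β = -0.06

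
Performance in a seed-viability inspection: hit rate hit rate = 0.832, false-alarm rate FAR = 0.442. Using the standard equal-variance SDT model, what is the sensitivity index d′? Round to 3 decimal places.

d′ = 1.108

z(H) = z(0.832) = 0.9621
z(FA) = z(0.442) = -0.1459
d' = z(H) − z(FA) = 0.9621 − (-0.1459) = 1.1080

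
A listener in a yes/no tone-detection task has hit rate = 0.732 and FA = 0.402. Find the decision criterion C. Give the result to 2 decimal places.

C = -0.19

z(H) = z(0.732) = 0.619
z(FA) = z(0.402) = -0.248
c = −½·[z(H) + z(FA)] = −0.5 × (0.619 + (-0.248)) = -0.1855
c < 0: the listener has a liberal response bias.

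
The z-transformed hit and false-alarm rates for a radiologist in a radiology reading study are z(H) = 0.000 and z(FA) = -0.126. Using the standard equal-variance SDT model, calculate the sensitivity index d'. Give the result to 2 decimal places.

d' = z(H) − z(FA) = 0.000 − (-0.126) = 0.126

d' = 0.13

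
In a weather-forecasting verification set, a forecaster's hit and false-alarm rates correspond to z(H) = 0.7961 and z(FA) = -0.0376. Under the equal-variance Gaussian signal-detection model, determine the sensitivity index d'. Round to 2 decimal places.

d' = z(H) − z(FA) = 0.7961 − (-0.0376) = 0.8337

d' = 0.83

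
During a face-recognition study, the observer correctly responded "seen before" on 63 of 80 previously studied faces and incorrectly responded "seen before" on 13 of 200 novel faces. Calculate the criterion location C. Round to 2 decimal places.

H = 63/80 = 0.7875
FA = 13/200 = 0.0650
z(0.7875) = 0.7978, z(0.0650) = -1.5141
c = −½·[z(H) + z(FA)] = −0.5 × (0.7978 + (-1.5141)) = 0.35815
c > 0: the observer has a conservative response bias.

C = 0.36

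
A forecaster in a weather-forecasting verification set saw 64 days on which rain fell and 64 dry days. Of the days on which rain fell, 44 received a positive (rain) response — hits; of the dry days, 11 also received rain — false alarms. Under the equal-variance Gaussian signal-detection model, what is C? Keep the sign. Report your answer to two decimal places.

H = 44/64 = 0.6875
FA = 11/64 = 0.1719
z(0.6875) = 0.4888, z(0.1719) = -0.9467
c = −½·[z(H) + z(FA)] = −0.5 × (0.4888 + (-0.9467)) = 0.22895
c > 0: the forecaster has a conservative response bias.

C = 0.23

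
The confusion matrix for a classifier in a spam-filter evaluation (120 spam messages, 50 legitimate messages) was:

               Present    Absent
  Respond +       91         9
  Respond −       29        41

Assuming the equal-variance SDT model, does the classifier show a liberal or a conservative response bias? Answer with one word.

z(H) = 0.701, z(FA) = -0.915
c = −½·(z(H) + z(FA)) = 0.107
c > 0 → conservative criterion (biased toward responding “no”).

conservative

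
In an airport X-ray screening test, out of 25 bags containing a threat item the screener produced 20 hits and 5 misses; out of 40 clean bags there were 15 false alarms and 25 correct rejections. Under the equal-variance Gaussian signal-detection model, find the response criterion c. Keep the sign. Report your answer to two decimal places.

c = -0.26

H = 20/25 = 0.8000
FA = 15/40 = 0.3750
z(H) = 0.842
z(FA) = -0.319
c = −½·[z(H) + z(FA)] = −0.5 × (0.842 + (-0.319)) = -0.2615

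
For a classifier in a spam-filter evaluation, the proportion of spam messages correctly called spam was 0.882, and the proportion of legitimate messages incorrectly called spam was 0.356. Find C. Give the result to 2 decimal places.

Φ⁻¹(H) = 1.185
Φ⁻¹(FA) = -0.369
c = −½·[z(H) + z(FA)] = −0.5 × (1.185 + (-0.369)) = -0.408

C = -0.41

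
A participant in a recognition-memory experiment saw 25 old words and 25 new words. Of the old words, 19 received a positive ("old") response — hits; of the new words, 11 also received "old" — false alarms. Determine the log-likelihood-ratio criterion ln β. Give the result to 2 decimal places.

ln β = -0.24

H = 19/25 = 0.7600
FA = 11/25 = 0.4400
z(H) = z(0.7600) = 0.706
z(FA) = z(0.4400) = -0.151
ln β = −½·[z(H)² − z(FA)²] = −0.5 × (0.498 − 0.023) = -0.2375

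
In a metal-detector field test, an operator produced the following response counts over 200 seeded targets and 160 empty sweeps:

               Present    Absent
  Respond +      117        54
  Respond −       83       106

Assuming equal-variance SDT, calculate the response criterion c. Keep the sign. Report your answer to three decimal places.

c = 0.102

H = 117/200 = 0.5850
FA = 54/160 = 0.3375
z(H) = 0.2147
z(FA) = -0.4193
c = −½·[z(H) + z(FA)] = −0.5 × (0.2147 + (-0.4193)) = 0.1023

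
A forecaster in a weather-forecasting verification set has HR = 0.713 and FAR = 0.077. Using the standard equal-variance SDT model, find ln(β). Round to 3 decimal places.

z(0.713) = 0.5622, z(0.077) = -1.4255
ln β = −½·[z(H)² − z(FA)²] = −0.5 × (0.3161 − 2.0321) = 0.8580

ln β = 0.858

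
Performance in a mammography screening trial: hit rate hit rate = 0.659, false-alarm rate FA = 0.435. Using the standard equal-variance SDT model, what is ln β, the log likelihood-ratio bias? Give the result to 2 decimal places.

ln β = -0.07

z(0.659) = 0.410, z(0.435) = -0.164
ln β = −½·[z(H)² − z(FA)²] = −0.5 × (0.168 − 0.027) = -0.0705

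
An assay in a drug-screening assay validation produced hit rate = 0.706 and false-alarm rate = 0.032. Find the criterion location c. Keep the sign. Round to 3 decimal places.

c = 0.655

Φ⁻¹(H) = 0.5417
Φ⁻¹(FA) = -1.8522
c = −½·[z(H) + z(FA)] = −0.5 × (0.5417 + (-1.8522)) = 0.65525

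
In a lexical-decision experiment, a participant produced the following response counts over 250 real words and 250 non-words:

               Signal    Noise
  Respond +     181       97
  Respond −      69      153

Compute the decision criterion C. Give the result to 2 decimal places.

H = 181/250 = 0.7240
FA = 97/250 = 0.3880
Φ⁻¹(H) = Φ⁻¹(0.7240) = 0.5948
Φ⁻¹(FA) = Φ⁻¹(0.3880) = -0.2845
c = −½·[z(H) + z(FA)] = −0.5 × (0.5948 + (-0.2845)) = -0.15515
c < 0: the participant has a liberal response bias.

C = -0.16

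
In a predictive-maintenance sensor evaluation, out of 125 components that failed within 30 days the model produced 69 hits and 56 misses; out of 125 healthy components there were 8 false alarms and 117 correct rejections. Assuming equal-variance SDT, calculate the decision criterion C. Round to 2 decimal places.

H = 69/125 = 0.5520
FA = 8/125 = 0.0640
Φ⁻¹(H) = Φ⁻¹(0.5520) = 0.131
Φ⁻¹(FA) = Φ⁻¹(0.0640) = -1.522
c = −½·[z(H) + z(FA)] = −0.5 × (0.131 + (-1.522)) = 0.6955
c > 0: the model has a conservative response bias.

C = 0.70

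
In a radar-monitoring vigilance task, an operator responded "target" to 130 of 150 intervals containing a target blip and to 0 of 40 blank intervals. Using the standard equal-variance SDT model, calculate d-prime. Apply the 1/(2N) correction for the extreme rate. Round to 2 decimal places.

The false-alarm rate is 0/40 = 0, so apply the 1/(2N) correction: FA → 1/(2·40) = 0.01250.
z(H) = z(0.86667) = 1.111
z(FA) = z(0.01250) = -2.241
d' = 1.111 − (-2.241) = 3.352

d-prime = 3.35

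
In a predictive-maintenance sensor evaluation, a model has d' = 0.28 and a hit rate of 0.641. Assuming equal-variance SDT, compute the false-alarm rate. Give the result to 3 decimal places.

z(hit rate) = z(0.641) = 0.3611
z(FA) = z(H) − d' = 0.3611 − 0.28 = 0.0811
false-alarm rate = Φ(0.0811) = 0.5323

false-alarm rate = 0.532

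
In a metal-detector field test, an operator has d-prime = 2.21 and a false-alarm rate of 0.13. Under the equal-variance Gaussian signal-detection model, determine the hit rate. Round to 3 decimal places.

z(false-alarm rate) = z(0.13) = -1.1264
z(H) = z(FA) + d' = -1.1264 + 2.21 = 1.0836
hit rate = Φ(1.0836) = 0.8607

hit rate = 0.861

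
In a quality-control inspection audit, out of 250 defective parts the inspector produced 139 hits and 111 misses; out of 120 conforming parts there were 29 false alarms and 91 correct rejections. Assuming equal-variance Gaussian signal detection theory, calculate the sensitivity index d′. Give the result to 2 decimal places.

H = 139/250 = 0.5560
FA = 29/120 = 0.2417
z(H) = z(0.5560) = 0.1408
z(FA) = z(0.2417) = -0.7008
d' = z(H) − z(FA) = 0.1408 − (-0.7008) = 0.8416

d′ = 0.84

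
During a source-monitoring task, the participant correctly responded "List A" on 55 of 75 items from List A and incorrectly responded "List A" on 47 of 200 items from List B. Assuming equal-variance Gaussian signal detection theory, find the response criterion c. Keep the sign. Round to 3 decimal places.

c = 0.050

H = 55/75 = 0.7333
FA = 47/200 = 0.2350
z(H) = z(0.7333) = 0.6228
z(FA) = z(0.2350) = -0.7225
c = −½·[z(H) + z(FA)] = −0.5 × (0.6228 + (-0.7225)) = 0.04985
c > 0: the participant has a conservative response bias.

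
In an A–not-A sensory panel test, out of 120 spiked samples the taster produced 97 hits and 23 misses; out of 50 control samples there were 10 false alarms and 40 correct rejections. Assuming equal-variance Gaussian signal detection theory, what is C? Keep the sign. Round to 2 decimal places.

C = -0.02

H = 97/120 = 0.8083
FA = 10/50 = 0.2000
Φ⁻¹(H) = Φ⁻¹(0.8083) = 0.872
Φ⁻¹(FA) = Φ⁻¹(0.2000) = -0.842
c = −½·[z(H) + z(FA)] = −0.5 × (0.872 + (-0.842)) = -0.015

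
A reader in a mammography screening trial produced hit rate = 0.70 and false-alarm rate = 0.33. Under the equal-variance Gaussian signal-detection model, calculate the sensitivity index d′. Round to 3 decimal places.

d′ = 0.964

z(H) = 0.5244
z(FA) = -0.4399
d' = z(H) − z(FA) = 0.5244 − (-0.4399) = 0.9643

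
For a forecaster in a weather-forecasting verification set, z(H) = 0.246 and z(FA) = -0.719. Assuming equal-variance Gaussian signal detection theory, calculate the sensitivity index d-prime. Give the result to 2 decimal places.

d-prime = 0.97

d' = z(H) − z(FA) = 0.246 − (-0.719) = 0.965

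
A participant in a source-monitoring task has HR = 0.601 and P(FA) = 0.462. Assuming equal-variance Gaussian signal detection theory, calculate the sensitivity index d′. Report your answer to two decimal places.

d′ = 0.35

Φ⁻¹(H) = 0.256
Φ⁻¹(FA) = -0.095
d' = z(H) − z(FA) = 0.256 − (-0.095) = 0.351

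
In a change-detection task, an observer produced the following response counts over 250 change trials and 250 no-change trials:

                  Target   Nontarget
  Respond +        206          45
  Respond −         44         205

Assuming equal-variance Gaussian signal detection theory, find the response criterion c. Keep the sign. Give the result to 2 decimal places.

c = -0.01

H = 206/250 = 0.8240
FA = 45/250 = 0.1800
Φ⁻¹(0.8240) = 0.9307, Φ⁻¹(0.1800) = -0.9154
c = −½·[z(H) + z(FA)] = −0.5 × (0.9307 + (-0.9154)) = -0.00765
c < 0: the observer has a liberal response bias.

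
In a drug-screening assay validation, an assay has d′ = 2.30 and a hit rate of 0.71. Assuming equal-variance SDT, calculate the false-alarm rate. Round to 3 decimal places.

z(hit rate) = z(0.71) = 0.5534
z(FA) = z(H) − d' = 0.5534 − 2.30 = -1.7466
false-alarm rate = Φ(-1.7466) = 0.0404

false-alarm rate = 0.040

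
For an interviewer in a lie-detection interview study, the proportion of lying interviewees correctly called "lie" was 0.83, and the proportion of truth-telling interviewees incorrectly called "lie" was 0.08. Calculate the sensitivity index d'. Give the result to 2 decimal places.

d' = 2.36

z(H) = z(0.83) = 0.954
z(FA) = z(0.08) = -1.405
d' = z(H) − z(FA) = 0.954 − (-1.405) = 2.359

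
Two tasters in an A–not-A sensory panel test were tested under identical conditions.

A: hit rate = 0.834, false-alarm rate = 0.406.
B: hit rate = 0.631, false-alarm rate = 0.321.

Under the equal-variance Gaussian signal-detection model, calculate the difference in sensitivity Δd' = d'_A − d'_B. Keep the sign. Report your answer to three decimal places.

Δd' = 0.409

A: z(0.834) = 0.9701, z(0.406) = -0.2378, d' = 1.2079
B: z(0.631) = 0.3345, z(0.321) = -0.4649, d' = 0.7994
Δd' = d'_A − d'_B = 1.2079 − 0.7994 = 0.4085
A has the higher sensitivity.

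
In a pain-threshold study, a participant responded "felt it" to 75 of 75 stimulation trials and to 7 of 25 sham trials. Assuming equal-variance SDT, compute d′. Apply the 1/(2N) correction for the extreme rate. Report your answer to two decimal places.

d′ = 3.06

The hit rate is 75/75 = 1, so apply the 1/(2N) correction: H → 1 − 1/(2·75) = 0.99333.
z(H) = z(0.99333) = 2.475
z(FA) = z(0.28000) = -0.583
d' = 2.475 − (-0.583) = 3.058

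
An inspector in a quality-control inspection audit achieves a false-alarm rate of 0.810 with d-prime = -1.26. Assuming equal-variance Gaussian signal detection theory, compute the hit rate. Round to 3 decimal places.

z(false-alarm rate) = z(0.810) = 0.8779
z(H) = z(FA) + d' = 0.8779 + (-1.26) = -0.3821
hit rate = Φ(-0.3821) = 0.3512

hit rate = 0.351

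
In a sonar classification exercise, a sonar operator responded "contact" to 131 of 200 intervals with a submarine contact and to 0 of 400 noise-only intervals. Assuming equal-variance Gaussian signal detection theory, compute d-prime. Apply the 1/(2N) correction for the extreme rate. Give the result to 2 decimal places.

d-prime = 3.42

The false-alarm rate is 0/400 = 0, so apply the 1/(2N) correction: FA → 1/(2·400) = 0.00125.
z(H) = z(0.65500) = 0.399
z(FA) = z(0.00125) = -3.023
d' = 0.399 − (-3.023) = 3.422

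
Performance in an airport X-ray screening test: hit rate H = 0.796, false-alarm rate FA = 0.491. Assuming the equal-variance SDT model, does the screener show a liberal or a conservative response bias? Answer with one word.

z(H) = 0.827, z(FA) = -0.023
c = −½·(z(H) + z(FA)) = -0.402
c < 0 → liberal criterion (biased toward responding “yes”).

liberal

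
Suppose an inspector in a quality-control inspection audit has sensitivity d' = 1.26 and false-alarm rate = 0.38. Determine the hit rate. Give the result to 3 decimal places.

z(false-alarm rate) = z(0.38) = -0.3055
z(H) = z(FA) + d' = -0.3055 + 1.26 = 0.9545
hit rate = Φ(0.9545) = 0.8301

hit rate = 0.830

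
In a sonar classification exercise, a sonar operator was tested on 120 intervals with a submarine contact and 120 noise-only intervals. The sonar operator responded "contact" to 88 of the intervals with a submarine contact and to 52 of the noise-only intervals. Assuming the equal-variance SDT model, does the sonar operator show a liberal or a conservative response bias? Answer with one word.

liberal

z(H) = 0.623, z(FA) = -0.168
c = −½·(z(H) + z(FA)) = -0.2275
c < 0 → liberal criterion (biased toward responding “yes”).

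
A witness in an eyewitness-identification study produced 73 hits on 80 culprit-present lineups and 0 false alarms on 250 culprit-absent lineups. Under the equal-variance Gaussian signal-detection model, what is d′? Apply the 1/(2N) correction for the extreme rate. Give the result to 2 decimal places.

The false-alarm rate is 0/250 = 0, so apply the 1/(2N) correction: FA → 1/(2·250) = 0.00200.
z(H) = z(0.91250) = 1.356
z(FA) = z(0.00200) = -2.878
d' = 1.356 − (-2.878) = 4.234

d′ = 4.23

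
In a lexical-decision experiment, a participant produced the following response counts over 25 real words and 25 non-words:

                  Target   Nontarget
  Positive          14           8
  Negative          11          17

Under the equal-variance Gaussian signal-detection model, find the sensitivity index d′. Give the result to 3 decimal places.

H = 14/25 = 0.5600
FA = 8/25 = 0.3200
Φ⁻¹(H) = 0.1510
Φ⁻¹(FA) = -0.4677
d' = z(H) − z(FA) = 0.1510 − (-0.4677) = 0.6187

d′ = 0.619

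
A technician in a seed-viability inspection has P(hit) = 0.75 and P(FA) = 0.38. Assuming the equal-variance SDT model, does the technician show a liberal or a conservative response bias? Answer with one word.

z(H) = 0.674, z(FA) = -0.305
c = −½·(z(H) + z(FA)) = -0.1845
c < 0 → liberal criterion (biased toward responding “yes”).

liberal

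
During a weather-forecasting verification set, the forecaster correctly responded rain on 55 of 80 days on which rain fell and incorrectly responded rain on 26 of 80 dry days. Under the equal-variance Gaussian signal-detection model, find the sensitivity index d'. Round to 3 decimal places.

H = 55/80 = 0.6875
FA = 26/80 = 0.3250
z(H) = z(0.6875) = 0.4888
z(FA) = z(0.3250) = -0.4538
d' = z(H) − z(FA) = 0.4888 − (-0.4538) = 0.9426

d' = 0.943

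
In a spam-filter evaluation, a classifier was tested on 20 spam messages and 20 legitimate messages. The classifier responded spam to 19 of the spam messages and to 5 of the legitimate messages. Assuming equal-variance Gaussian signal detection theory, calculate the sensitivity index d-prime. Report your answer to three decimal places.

H = 19/20 = 0.9500
FA = 5/20 = 0.2500
z(0.9500) = 1.6449, z(0.2500) = -0.6745
d' = z(H) − z(FA) = 1.6449 − (-0.6745) = 2.3194

d-prime = 2.319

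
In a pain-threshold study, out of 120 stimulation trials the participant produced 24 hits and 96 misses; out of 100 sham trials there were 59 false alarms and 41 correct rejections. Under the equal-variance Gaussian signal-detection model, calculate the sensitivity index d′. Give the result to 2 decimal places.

d′ = -1.07

H = 24/120 = 0.2000
FA = 59/100 = 0.5900
Φ⁻¹(H) = Φ⁻¹(0.2000) = -0.842
Φ⁻¹(FA) = Φ⁻¹(0.5900) = 0.228
d' = z(H) − z(FA) = -0.842 − 0.228 = -1.070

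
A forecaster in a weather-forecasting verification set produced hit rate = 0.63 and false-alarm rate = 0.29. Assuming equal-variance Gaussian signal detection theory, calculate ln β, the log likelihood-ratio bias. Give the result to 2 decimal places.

ln β = 0.10

z(0.63) = 0.332, z(0.29) = -0.553
ln β = −½·[z(H)² − z(FA)²] = −0.5 × (0.110 − 0.306) = 0.098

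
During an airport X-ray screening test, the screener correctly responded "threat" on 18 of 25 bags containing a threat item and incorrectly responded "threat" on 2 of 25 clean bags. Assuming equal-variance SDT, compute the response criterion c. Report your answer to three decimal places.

H = 18/25 = 0.7200
FA = 2/25 = 0.0800
z(H) = z(0.7200) = 0.5828
z(FA) = z(0.0800) = -1.4051
c = −½·[z(H) + z(FA)] = −0.5 × (0.5828 + (-1.4051)) = 0.41115
c > 0: the screener has a conservative response bias.

c = 0.411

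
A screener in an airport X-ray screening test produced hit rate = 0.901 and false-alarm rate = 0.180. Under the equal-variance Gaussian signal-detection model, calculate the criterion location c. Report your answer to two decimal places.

c = -0.19

z(H) = z(0.901) = 1.287
z(FA) = z(0.180) = -0.915
c = −½·[z(H) + z(FA)] = −0.5 × (1.287 + (-0.915)) = -0.186
c < 0: the screener has a liberal response bias.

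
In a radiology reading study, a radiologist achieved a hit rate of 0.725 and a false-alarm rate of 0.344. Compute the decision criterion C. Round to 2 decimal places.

z(0.725) = 0.5978, z(0.344) = -0.4016
c = −½·[z(H) + z(FA)] = −0.5 × (0.5978 + (-0.4016)) = -0.0981

C = -0.10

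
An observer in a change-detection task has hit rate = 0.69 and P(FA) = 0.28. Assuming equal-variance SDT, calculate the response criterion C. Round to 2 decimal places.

C = 0.04

Φ⁻¹(0.69) = 0.496, Φ⁻¹(0.28) = -0.583
c = −½·[z(H) + z(FA)] = −0.5 × (0.496 + (-0.583)) = 0.0435
c > 0: the observer has a conservative response bias.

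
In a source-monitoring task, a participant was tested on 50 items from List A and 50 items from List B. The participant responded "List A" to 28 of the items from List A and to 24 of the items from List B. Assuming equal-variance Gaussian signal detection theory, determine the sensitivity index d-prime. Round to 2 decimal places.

d-prime = 0.20

H = 28/50 = 0.5600
FA = 24/50 = 0.4800
Φ⁻¹(H) = Φ⁻¹(0.5600) = 0.151
Φ⁻¹(FA) = Φ⁻¹(0.4800) = -0.050
d' = z(H) − z(FA) = 0.151 − (-0.050) = 0.201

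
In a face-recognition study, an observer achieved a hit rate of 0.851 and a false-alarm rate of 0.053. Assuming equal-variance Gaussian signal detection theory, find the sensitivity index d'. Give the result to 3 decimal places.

d' = 2.657

Φ⁻¹(H) = Φ⁻¹(0.851) = 1.0407
Φ⁻¹(FA) = Φ⁻¹(0.053) = -1.6164
d' = z(H) − z(FA) = 1.0407 − (-1.6164) = 2.6571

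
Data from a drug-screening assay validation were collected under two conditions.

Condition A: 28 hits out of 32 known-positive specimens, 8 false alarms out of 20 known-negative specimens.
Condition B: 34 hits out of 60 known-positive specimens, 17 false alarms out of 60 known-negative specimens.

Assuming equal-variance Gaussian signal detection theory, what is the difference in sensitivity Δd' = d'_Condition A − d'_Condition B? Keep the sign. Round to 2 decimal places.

Condition A: z(0.8750) = 1.150, z(0.4000) = -0.253, d' = 1.403
Condition B: z(0.5667) = 0.168, z(0.2833) = -0.573, d' = 0.741
Δd' = d'_Condition A − d'_Condition B = 1.403 − 0.741 = 0.662
Condition A has the higher sensitivity.

Δd' = 0.66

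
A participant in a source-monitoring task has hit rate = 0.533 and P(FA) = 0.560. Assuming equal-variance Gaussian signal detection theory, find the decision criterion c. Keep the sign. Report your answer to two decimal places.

c = -0.12

Φ⁻¹(H) = Φ⁻¹(0.533) = 0.083
Φ⁻¹(FA) = Φ⁻¹(0.560) = 0.151
c = −½·[z(H) + z(FA)] = −0.5 × (0.083 + 0.151) = -0.117
c < 0: the participant has a liberal response bias.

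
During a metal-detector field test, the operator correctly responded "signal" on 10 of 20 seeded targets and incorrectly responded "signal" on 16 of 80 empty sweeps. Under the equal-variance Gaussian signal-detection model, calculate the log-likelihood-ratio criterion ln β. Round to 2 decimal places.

H = 10/20 = 0.5000
FA = 16/80 = 0.2000
z(0.5000) = 0.000, z(0.2000) = -0.842
ln β = −½·[z(H)² − z(FA)²] = −0.5 × (0.000 − 0.709) = 0.3545

ln β = 0.35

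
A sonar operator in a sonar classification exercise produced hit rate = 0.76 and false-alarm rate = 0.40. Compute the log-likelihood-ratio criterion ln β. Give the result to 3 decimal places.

ln β = -0.217

z(H) = 0.7063
z(FA) = -0.2533
ln β = −½·[z(H)² − z(FA)²] = −0.5 × (0.4989 − 0.0642) = -0.21735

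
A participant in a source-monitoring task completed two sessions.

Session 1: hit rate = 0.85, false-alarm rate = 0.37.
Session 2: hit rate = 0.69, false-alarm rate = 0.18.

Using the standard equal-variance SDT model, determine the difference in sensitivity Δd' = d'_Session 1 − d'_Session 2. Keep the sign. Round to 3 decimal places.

Session 1: z(0.85) = 1.0364, z(0.37) = -0.3319, d' = 1.3683
Session 2: z(0.69) = 0.4959, z(0.18) = -0.9154, d' = 1.4113
Δd' = d'_Session 1 − d'_Session 2 = 1.3683 − 1.4113 = -0.0430
Session 2 has the higher sensitivity.

Δd' = -0.043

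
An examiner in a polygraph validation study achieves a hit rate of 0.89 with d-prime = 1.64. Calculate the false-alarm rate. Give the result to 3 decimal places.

z(hit rate) = z(0.89) = 1.2265
z(FA) = z(H) − d' = 1.2265 − 1.64 = -0.4135
false-alarm rate = Φ(-0.4135) = 0.3396

false-alarm rate = 0.340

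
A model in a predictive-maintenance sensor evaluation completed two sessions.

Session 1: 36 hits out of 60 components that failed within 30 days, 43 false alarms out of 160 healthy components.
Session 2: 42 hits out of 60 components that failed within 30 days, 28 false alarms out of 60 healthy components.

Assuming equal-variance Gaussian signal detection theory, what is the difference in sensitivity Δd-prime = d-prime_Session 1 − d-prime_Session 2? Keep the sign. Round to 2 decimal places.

Δd-prime = 0.26

Session 1: z(0.6000) = 0.253, z(0.2687) = -0.617, d' = 0.870
Session 2: z(0.7000) = 0.524, z(0.4667) = -0.084, d' = 0.608
Δd' = d'_Session 1 − d'_Session 2 = 0.870 − 0.608 = 0.262
Session 1 has the higher sensitivity.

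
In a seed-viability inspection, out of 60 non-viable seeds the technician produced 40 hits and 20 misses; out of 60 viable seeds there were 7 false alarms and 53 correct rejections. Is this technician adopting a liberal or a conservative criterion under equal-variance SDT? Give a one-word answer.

conservative

z(H) = 0.431, z(FA) = -1.192
c = −½·(z(H) + z(FA)) = 0.3805
c > 0 → conservative criterion (biased toward responding “no”).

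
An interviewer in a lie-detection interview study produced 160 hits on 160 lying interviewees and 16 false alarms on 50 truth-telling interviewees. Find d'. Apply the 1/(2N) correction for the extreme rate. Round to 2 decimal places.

d' = 3.20

The hit rate is 160/160 = 1, so apply the 1/(2N) correction: H → 1 − 1/(2·160) = 0.99687.
z(H) = z(0.99687) = 2.734
z(FA) = z(0.32000) = -0.468
d' = 2.734 − (-0.468) = 3.202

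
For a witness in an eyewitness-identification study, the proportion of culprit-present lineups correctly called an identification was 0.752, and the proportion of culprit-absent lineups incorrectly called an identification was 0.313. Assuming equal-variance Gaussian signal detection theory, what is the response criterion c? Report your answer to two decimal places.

c = -0.10

z(H) = 0.681
z(FA) = -0.487
c = −½·[z(H) + z(FA)] = −0.5 × (0.681 + (-0.487)) = -0.097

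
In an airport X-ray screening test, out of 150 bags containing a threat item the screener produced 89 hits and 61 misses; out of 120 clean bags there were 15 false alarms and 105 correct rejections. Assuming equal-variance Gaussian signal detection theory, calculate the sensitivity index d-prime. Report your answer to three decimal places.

d-prime = 1.386

H = 89/150 = 0.5933
FA = 15/120 = 0.1250
z(0.5933) = 0.2360, z(0.1250) = -1.1503
d' = z(H) − z(FA) = 0.2360 − (-1.1503) = 1.3863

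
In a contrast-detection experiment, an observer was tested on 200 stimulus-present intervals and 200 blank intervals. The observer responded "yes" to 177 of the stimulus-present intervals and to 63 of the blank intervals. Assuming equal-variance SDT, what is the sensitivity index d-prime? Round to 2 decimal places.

H = 177/200 = 0.8850
FA = 63/200 = 0.3150
z(H) = z(0.8850) = 1.200
z(FA) = z(0.3150) = -0.482
d' = z(H) − z(FA) = 1.200 − (-0.482) = 1.682

d-prime = 1.68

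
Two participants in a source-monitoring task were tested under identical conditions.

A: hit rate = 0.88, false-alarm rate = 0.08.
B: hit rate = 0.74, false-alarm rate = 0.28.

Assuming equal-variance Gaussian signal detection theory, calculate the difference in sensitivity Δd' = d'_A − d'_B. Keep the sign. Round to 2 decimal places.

Δd' = 1.35

A: z(0.88) = 1.175, z(0.08) = -1.405, d' = 2.580
B: z(0.74) = 0.643, z(0.28) = -0.583, d' = 1.226
Δd' = d'_A − d'_B = 2.580 − 1.226 = 1.354
A has the higher sensitivity.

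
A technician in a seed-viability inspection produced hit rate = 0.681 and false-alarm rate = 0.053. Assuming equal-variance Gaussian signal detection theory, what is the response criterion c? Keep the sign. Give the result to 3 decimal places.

z(H) = 0.4705
z(FA) = -1.6164
c = −½·[z(H) + z(FA)] = −0.5 × (0.4705 + (-1.6164)) = 0.57295

c = 0.573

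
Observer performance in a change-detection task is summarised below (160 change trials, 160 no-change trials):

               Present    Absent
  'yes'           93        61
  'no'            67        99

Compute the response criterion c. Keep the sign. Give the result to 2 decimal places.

c = 0.05

H = 93/160 = 0.5813
FA = 61/160 = 0.3812
Φ⁻¹(0.5813) = 0.205, Φ⁻¹(0.3812) = -0.302
c = −½·[z(H) + z(FA)] = −0.5 × (0.205 + (-0.302)) = 0.0485
c > 0: the observer has a conservative response bias.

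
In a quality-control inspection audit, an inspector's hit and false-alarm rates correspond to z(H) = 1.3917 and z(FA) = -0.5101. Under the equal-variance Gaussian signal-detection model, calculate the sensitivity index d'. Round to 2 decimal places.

d' = z(H) − z(FA) = 1.3917 − (-0.5101) = 1.9018

d' = 1.90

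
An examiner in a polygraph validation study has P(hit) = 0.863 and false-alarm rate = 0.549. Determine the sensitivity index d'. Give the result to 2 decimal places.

Φ⁻¹(H) = 1.094
Φ⁻¹(FA) = 0.123
d' = z(H) − z(FA) = 1.094 − 0.123 = 0.971

d' = 0.97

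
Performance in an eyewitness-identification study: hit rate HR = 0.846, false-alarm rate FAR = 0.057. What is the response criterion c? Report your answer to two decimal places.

c = 0.28

z(H) = z(0.846) = 1.019
z(FA) = z(0.057) = -1.580
c = −½·[z(H) + z(FA)] = −0.5 × (1.019 + (-1.580)) = 0.2805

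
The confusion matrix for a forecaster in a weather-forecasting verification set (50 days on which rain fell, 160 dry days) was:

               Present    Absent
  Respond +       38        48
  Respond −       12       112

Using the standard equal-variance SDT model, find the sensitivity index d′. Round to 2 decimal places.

d′ = 1.23

H = 38/50 = 0.7600
FA = 48/160 = 0.3000
z(0.7600) = 0.7063, z(0.3000) = -0.5244
d' = z(H) − z(FA) = 0.7063 − (-0.5244) = 1.2307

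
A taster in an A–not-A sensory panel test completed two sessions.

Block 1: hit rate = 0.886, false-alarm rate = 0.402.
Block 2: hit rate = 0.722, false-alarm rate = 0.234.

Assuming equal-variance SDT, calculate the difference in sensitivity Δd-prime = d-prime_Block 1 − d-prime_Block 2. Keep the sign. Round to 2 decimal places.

Block 1: z(0.886) = 1.206, z(0.402) = -0.248, d' = 1.454
Block 2: z(0.722) = 0.589, z(0.234) = -0.726, d' = 1.315
Δd' = d'_Block 1 − d'_Block 2 = 1.454 − 1.315 = 0.139
Block 1 has the higher sensitivity.

Δd-prime = 0.14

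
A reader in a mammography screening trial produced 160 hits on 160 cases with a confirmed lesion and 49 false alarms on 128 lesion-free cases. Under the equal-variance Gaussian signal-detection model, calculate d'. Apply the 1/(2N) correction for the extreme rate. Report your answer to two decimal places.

The hit rate is 160/160 = 1, so apply the 1/(2N) correction: H → 1 − 1/(2·160) = 0.99687.
z(H) = z(0.99687) = 2.734
z(FA) = z(0.38281) = -0.298
d' = 2.734 − (-0.298) = 3.032

d' = 3.03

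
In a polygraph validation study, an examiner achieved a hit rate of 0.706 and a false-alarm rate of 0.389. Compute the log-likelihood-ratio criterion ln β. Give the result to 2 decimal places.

ln β = -0.11

Φ⁻¹(H) = 0.542
Φ⁻¹(FA) = -0.282
ln β = −½·[z(H)² − z(FA)²] = −0.5 × (0.294 − 0.080) = -0.107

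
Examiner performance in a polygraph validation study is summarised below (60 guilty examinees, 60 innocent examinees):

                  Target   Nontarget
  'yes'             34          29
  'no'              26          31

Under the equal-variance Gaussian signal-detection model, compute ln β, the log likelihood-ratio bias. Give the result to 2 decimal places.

H = 34/60 = 0.5667
FA = 29/60 = 0.4833
Φ⁻¹(H) = Φ⁻¹(0.5667) = 0.168
Φ⁻¹(FA) = Φ⁻¹(0.4833) = -0.042
ln β = −½·[z(H)² − z(FA)²] = −0.5 × (0.028 − 0.002) = -0.013

ln β = -0.01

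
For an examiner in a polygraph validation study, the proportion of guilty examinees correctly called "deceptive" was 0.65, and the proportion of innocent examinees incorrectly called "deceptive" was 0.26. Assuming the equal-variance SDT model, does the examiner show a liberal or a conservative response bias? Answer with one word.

conservative

z(H) = 0.385, z(FA) = -0.643
c = −½·(z(H) + z(FA)) = 0.129
c > 0 → conservative criterion (biased toward responding “no”).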